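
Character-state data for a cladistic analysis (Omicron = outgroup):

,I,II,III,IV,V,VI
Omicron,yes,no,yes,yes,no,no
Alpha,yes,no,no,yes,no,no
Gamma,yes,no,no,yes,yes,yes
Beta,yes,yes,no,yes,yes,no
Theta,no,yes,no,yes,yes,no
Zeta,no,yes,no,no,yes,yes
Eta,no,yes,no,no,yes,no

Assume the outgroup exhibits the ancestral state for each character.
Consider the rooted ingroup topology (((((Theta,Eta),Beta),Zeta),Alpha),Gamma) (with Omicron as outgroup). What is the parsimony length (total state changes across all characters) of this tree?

Map each character onto (((((Theta,Eta),Beta),Zeta),Alpha),Gamma) (rooted by Omicron) and count the minimum state changes it requires (Fitch parsimony):
I: 2; II: 1; III: 1; IV: 2; V: 2; VI: 2.
Total tree length = 10.

10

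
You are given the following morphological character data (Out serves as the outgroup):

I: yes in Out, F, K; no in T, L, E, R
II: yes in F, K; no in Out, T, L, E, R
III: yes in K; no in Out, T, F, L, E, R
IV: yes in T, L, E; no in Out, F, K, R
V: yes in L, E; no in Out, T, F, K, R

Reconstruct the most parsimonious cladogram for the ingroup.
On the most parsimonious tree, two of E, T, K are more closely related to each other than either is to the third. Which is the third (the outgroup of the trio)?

K

Character polarity is set by the outgroup: the derived state is whichever differs from the outgroup's state, so for I the derived state is 'no', and for the remaining characters it is 'yes'.
I (derived state 'no') is shared by E, L, R, and T — a synapomorphy uniting that clade.
II (derived state 'yes') is shared by F and K — a synapomorphy uniting that clade.
III (derived state 'yes') is unique to K (autapomorphy; uninformative for grouping).
IV (derived state 'yes') is shared by E, L, and T — a synapomorphy uniting that clade.
Only E and L show the derived state 'yes' for V, supporting them as a clade.
Most parsimonious ingroup topology: (((T,(L,E)),R),(F,K)).
T and E share a more recent common ancestor with each other than either does with K, so K is the least closely related of the three.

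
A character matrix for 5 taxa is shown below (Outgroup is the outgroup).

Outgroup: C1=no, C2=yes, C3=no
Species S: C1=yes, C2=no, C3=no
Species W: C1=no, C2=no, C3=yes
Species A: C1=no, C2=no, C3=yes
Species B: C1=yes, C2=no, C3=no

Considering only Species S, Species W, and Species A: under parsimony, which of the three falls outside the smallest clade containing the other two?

Species S

Character polarity is set by the outgroup: the derived state is whichever differs from the outgroup's state, so for C2 the derived state is 'no', and for the remaining characters it is 'yes'.
C1: derived state 'yes' in Species B and Species S only — synapomorphy for {Species B, Species S}.
All ingroup taxa share the derived state 'no' for C2; it defines the ingroup but does not resolve relationships within it.
C3 (derived state 'yes') is shared by Species A and Species W — a synapomorphy uniting that clade.
Most parsimonious ingroup topology: ((Species A,Species W),(Species B,Species S)).
Species A and Species W share a more recent common ancestor with each other than either does with Species S, so Species S is the least closely related of the three.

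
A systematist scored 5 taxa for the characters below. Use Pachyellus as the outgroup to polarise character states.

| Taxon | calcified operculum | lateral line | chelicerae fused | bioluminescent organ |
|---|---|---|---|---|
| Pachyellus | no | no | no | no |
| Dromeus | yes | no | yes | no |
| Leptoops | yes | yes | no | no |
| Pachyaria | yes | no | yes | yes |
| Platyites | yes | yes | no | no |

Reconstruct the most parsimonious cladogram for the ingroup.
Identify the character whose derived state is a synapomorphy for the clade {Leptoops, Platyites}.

The outgroup has state 'no' for every character, so 'yes' is the derived state throughout.
calcified operculum (derived state 'yes') is shared by all ingroup taxa — unites the whole ingroup.
lateral line (derived state 'yes') is shared by Leptoops and Platyites — a synapomorphy uniting that clade.
chelicerae fused (derived state 'yes') is shared by Dromeus and Pachyaria — a synapomorphy uniting that clade.
bioluminescent organ: derived state 'yes' in Pachyaria only — an autapomorphy, so it tells us nothing about relationships among taxa.
Most parsimonious ingroup topology: ((Dromeus,Pachyaria),(Leptoops,Platyites)).
The clade {Leptoops, Platyites} is supported by lateral line: its derived state 'yes' occurs in exactly those taxa and in no other taxon (including the outgroup).

lateral line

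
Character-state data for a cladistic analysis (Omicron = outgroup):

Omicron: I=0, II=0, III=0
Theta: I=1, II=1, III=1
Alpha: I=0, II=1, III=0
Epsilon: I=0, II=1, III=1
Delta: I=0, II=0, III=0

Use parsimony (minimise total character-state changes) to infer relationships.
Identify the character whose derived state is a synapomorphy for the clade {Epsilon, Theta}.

The outgroup has state '0' for every character, so '1' is the derived state throughout.
I (derived state '1') is unique to Theta (autapomorphy; uninformative for grouping).
II: derived state '1' in Alpha, Epsilon, and Theta only — synapomorphy for {Alpha, Epsilon, Theta}.
III (derived state '1') is shared by Epsilon and Theta — a synapomorphy uniting that clade.
Most parsimonious ingroup topology: (((Theta,Epsilon),Alpha),Delta).
The clade {Epsilon, Theta} is supported by III: its derived state '1' occurs in exactly those taxa and in no other taxon (including the outgroup).

III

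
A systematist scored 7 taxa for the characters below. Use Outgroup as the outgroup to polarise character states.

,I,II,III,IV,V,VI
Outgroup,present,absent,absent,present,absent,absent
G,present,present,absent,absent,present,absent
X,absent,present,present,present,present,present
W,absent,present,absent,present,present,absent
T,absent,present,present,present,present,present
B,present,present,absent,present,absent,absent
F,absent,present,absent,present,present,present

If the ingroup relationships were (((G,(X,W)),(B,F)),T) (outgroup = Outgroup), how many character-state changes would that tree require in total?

12

Map each character onto (((G,(X,W)),(B,F)),T) (rooted by Outgroup) and count the minimum state changes it requires (Fitch parsimony):
I: 3; II: 1; III: 2; IV: 1; V: 2; VI: 3.
Total tree length = 12.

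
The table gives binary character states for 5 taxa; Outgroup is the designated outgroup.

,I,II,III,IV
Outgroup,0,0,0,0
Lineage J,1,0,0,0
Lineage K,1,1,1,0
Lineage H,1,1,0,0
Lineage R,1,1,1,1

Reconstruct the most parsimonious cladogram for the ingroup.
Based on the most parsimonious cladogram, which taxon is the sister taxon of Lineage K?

The outgroup has state '0' for every character, so '1' is the derived state throughout.
I (derived state '1') is shared by all ingroup taxa — unites the whole ingroup.
Only Lineage H, Lineage K, and Lineage R show the derived state '1' for II, supporting them as a clade.
Only Lineage K and Lineage R show the derived state '1' for III, supporting them as a clade.
IV: derived state '1' in Lineage R only — an autapomorphy, so it tells us nothing about relationships among taxa.
Most parsimonious ingroup topology: (Lineage J,((Lineage K,Lineage R),Lineage H)).
Lineage K and Lineage R form a cherry on this tree, so they are sister taxa.

Lineage R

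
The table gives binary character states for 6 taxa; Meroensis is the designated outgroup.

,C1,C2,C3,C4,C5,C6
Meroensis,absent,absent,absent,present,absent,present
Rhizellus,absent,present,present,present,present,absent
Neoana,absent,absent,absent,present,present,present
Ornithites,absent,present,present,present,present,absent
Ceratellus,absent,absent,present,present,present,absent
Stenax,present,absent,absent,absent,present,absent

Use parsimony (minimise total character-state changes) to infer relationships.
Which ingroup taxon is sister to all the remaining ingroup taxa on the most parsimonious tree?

Neoana

Character polarity is set by the outgroup: the derived state is whichever differs from the outgroup's state, so for C4, C6 the derived state is 'absent', and for the remaining characters it is 'present'.
C1: derived state 'present' in Stenax only — an autapomorphy, so it tells us nothing about relationships among taxa.
C2 (derived state 'present') is shared by Ornithites and Rhizellus — a synapomorphy uniting that clade.
C3: derived state 'present' in Ceratellus, Ornithites, and Rhizellus only — synapomorphy for {Ceratellus, Ornithites, Rhizellus}.
C4 (derived state 'absent') is unique to Stenax (autapomorphy; uninformative for grouping).
C5 (derived state 'present') is shared by all ingroup taxa — unites the whole ingroup.
C6: derived state 'absent' in Ceratellus, Ornithites, Rhizellus, and Stenax only — synapomorphy for {Ceratellus, Ornithites, Rhizellus, Stenax}.
Most parsimonious ingroup topology: ((((Rhizellus,Ornithites),Ceratellus),Stenax),Neoana).
Neoana is sister to the clade containing all other ingroup taxa, so it is the earliest-diverging (most basal) ingroup lineage.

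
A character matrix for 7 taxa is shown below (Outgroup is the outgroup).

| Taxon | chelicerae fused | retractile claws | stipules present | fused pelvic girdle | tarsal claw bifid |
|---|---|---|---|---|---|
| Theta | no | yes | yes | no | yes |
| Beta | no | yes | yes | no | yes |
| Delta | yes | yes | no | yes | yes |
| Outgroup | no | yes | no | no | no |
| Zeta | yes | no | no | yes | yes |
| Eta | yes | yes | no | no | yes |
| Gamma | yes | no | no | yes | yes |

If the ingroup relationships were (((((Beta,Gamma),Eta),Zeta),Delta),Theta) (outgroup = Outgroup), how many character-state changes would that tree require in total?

10

Map each character onto (((((Beta,Gamma),Eta),Zeta),Delta),Theta) (rooted by Outgroup) and count the minimum state changes it requires (Fitch parsimony):
chelicerae fused: 2; retractile claws: 2; stipules present: 2; fused pelvic girdle: 3; tarsal claw bifid: 1.
Total tree length = 10.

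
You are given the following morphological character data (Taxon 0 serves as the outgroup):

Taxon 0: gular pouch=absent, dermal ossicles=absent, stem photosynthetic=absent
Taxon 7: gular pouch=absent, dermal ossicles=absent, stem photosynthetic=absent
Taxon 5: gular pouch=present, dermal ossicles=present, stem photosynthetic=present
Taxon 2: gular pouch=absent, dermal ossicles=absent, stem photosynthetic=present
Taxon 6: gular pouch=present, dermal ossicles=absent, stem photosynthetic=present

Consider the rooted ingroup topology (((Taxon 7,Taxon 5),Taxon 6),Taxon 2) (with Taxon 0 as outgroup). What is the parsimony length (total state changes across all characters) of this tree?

Map each character onto (((Taxon 7,Taxon 5),Taxon 6),Taxon 2) (rooted by Taxon 0) and count the minimum state changes it requires (Fitch parsimony):
gular pouch: 2; dermal ossicles: 1; stem photosynthetic: 2.
Total tree length = 5.

5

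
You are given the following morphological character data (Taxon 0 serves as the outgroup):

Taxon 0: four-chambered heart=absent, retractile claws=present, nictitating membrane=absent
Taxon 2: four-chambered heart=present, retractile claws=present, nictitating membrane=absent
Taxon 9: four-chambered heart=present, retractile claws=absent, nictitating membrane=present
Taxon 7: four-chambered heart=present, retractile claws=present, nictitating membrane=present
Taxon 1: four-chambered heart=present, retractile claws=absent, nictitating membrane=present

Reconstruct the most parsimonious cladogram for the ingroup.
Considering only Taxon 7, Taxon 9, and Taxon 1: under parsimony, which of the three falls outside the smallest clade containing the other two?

Taxon 7

Character polarity is set by the outgroup: the derived state is whichever differs from the outgroup's state, so for retractile claws the derived state is 'absent', and for the remaining characters it is 'present'.
four-chambered heart (derived state 'present') is shared by all ingroup taxa — unites the whole ingroup.
Only Taxon 1 and Taxon 9 show the derived state 'absent' for retractile claws, supporting them as a clade.
Only Taxon 1, Taxon 7, and Taxon 9 show the derived state 'present' for nictitating membrane, supporting them as a clade.
Most parsimonious ingroup topology: (Taxon 2,((Taxon 9,Taxon 1),Taxon 7)).
Taxon 9 and Taxon 1 share a more recent common ancestor with each other than either does with Taxon 7, so Taxon 7 is the least closely related of the three.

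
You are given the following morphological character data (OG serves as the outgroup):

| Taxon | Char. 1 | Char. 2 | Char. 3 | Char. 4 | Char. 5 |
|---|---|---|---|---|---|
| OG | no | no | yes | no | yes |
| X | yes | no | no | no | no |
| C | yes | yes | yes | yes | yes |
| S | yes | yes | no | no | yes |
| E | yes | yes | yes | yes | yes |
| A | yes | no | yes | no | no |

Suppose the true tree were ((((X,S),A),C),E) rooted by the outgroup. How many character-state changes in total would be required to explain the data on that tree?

Map each character onto ((((X,S),A),C),E) (rooted by OG) and count the minimum state changes it requires (Fitch parsimony):
Char. 1: 1; Char. 2: 3; Char. 3: 1; Char. 4: 2; Char. 5: 2.
Total tree length = 9.

9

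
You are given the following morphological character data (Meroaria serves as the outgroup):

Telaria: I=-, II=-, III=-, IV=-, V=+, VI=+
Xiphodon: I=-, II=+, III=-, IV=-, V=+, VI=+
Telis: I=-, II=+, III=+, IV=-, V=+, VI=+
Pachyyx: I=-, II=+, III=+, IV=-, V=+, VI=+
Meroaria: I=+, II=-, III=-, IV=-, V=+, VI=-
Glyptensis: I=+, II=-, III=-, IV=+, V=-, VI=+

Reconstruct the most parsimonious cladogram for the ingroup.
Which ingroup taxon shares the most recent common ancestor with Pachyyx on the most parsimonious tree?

Telis

Character polarity is set by the outgroup: the derived state is whichever differs from the outgroup's state, so for I, V the derived state is '-', and for the remaining characters it is '+'.
I: derived state '-' in Pachyyx, Telaria, Telis, and Xiphodon only — synapomorphy for {Pachyyx, Telaria, Telis, Xiphodon}.
II: derived state '+' in Pachyyx, Telis, and Xiphodon only — synapomorphy for {Pachyyx, Telis, Xiphodon}.
Only Pachyyx and Telis show the derived state '+' for III, supporting them as a clade.
IV: derived state '+' in Glyptensis only — an autapomorphy, so it tells us nothing about relationships among taxa.
V (derived state '-') is unique to Glyptensis (autapomorphy; uninformative for grouping).
VI (derived state '+') is shared by all ingroup taxa — unites the whole ingroup.
Most parsimonious ingroup topology: ((((Pachyyx,Telis),Xiphodon),Telaria),Glyptensis).
Pachyyx and Telis form a cherry on this tree, so they are sister taxa.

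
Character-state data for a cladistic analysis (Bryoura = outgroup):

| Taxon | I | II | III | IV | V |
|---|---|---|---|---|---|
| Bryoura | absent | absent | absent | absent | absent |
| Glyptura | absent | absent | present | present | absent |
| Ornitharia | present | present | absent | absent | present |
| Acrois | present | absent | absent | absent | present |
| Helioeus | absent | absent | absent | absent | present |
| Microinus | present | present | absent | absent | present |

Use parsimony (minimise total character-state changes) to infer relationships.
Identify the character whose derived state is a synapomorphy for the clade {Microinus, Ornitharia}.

II

The outgroup has state 'absent' for every character, so 'present' is the derived state throughout.
I (derived state 'present') is shared by Acrois, Microinus, and Ornitharia — a synapomorphy uniting that clade.
II: derived state 'present' in Microinus and Ornitharia only — synapomorphy for {Microinus, Ornitharia}.
III: derived state 'present' in Glyptura only — an autapomorphy, so it tells us nothing about relationships among taxa.
IV (derived state 'present') is unique to Glyptura (autapomorphy; uninformative for grouping).
V (derived state 'present') is shared by Acrois, Helioeus, Microinus, and Ornitharia — a synapomorphy uniting that clade.
Most parsimonious ingroup topology: (Glyptura,(((Ornitharia,Microinus),Acrois),Helioeus)).
The clade {Microinus, Ornitharia} is supported by II: its derived state 'present' occurs in exactly those taxa and in no other taxon (including the outgroup).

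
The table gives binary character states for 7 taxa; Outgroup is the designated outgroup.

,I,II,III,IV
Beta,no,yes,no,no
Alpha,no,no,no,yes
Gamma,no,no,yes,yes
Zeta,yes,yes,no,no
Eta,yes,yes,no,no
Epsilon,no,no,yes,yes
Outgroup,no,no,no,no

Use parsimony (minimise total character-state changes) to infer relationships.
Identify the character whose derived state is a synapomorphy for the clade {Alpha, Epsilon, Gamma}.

The outgroup has state 'no' for every character, so 'yes' is the derived state throughout.
Only Eta and Zeta show the derived state 'yes' for I, supporting them as a clade.
II: derived state 'yes' in Beta, Eta, and Zeta only — synapomorphy for {Beta, Eta, Zeta}.
Only Epsilon and Gamma show the derived state 'yes' for III, supporting them as a clade.
IV: derived state 'yes' in Alpha, Epsilon, and Gamma only — synapomorphy for {Alpha, Epsilon, Gamma}.
Most parsimonious ingroup topology: (((Gamma,Epsilon),Alpha),((Eta,Zeta),Beta)).
The clade {Alpha, Epsilon, Gamma} is supported by IV: its derived state 'yes' occurs in exactly those taxa and in no other taxon (including the outgroup).

IV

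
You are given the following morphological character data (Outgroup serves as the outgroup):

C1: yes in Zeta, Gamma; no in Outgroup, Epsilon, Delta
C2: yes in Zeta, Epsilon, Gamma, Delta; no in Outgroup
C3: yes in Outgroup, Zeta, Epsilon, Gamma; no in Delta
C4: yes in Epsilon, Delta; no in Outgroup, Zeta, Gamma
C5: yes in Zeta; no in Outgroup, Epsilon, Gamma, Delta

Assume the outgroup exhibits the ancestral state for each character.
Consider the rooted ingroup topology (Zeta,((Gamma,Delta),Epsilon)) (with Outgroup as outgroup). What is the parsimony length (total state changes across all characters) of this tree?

7

Map each character onto (Zeta,((Gamma,Delta),Epsilon)) (rooted by Outgroup) and count the minimum state changes it requires (Fitch parsimony):
C1: 2; C2: 1; C3: 1; C4: 2; C5: 1.
Total tree length = 7.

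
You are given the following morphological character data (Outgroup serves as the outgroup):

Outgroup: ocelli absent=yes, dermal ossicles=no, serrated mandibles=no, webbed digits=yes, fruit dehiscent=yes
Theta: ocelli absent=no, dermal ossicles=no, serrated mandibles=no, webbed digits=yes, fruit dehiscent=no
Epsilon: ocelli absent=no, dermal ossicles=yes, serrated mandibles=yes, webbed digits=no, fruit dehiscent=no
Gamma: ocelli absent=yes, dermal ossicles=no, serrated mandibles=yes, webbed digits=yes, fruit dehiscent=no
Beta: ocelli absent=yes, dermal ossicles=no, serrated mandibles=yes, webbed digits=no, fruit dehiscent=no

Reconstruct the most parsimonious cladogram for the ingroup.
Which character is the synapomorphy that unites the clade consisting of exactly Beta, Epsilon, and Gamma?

Character polarity is set by the outgroup: the derived state is whichever differs from the outgroup's state, so for ocelli absent, webbed digits, fruit dehiscent the derived state is 'no', and for the remaining characters it is 'yes'.
ocelli absent (state 'no') occurs in Epsilon and Theta but conflicts with the nesting implied by the other characters — most parsimoniously interpreted as homoplasy.
dermal ossicles: derived state 'yes' in Epsilon only — an autapomorphy, so it tells us nothing about relationships among taxa.
serrated mandibles: derived state 'yes' in Beta, Epsilon, and Gamma only — synapomorphy for {Beta, Epsilon, Gamma}.
webbed digits: derived state 'no' in Beta and Epsilon only — synapomorphy for {Beta, Epsilon}.
fruit dehiscent (derived state 'no') is shared by all ingroup taxa — unites the whole ingroup.
Most parsimonious ingroup topology: (Theta,((Epsilon,Beta),Gamma)).
The clade {Beta, Epsilon, Gamma} is supported by serrated mandibles: its derived state 'yes' occurs in exactly those taxa and in no other taxon (including the outgroup).

serrated mandibles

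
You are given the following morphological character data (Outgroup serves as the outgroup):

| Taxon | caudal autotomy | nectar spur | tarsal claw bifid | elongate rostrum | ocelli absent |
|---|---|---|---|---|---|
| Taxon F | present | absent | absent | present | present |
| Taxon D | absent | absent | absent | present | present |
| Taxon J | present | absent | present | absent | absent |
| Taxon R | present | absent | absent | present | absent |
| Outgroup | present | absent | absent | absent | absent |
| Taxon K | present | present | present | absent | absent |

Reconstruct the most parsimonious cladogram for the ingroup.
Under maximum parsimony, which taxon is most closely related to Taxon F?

Character polarity is set by the outgroup: the derived state is whichever differs from the outgroup's state, so for caudal autotomy the derived state is 'absent', and for the remaining characters it is 'present'.
caudal autotomy: derived state 'absent' in Taxon D only — an autapomorphy, so it tells us nothing about relationships among taxa.
nectar spur (derived state 'present') is unique to Taxon K (autapomorphy; uninformative for grouping).
tarsal claw bifid (derived state 'present') is shared by Taxon J and Taxon K — a synapomorphy uniting that clade.
elongate rostrum: derived state 'present' in Taxon D, Taxon F, and Taxon R only — synapomorphy for {Taxon D, Taxon F, Taxon R}.
ocelli absent: derived state 'present' in Taxon D and Taxon F only — synapomorphy for {Taxon D, Taxon F}.
Most parsimonious ingroup topology: ((Taxon J,Taxon K),(Taxon R,(Taxon F,Taxon D))).
Taxon F and Taxon D form a cherry on this tree, so they are sister taxa.

Taxon D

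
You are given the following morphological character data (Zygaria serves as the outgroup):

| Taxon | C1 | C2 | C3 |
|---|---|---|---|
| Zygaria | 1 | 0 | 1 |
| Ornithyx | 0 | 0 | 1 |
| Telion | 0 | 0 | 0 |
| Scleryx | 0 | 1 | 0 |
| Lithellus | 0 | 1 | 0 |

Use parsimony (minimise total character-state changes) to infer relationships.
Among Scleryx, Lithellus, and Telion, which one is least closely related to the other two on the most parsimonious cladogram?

Telion

Character polarity is set by the outgroup: the derived state is whichever differs from the outgroup's state, so for C1, C3 the derived state is '0', and for the remaining characters it is '1'.
C1 (derived state '0') is shared by all ingroup taxa — unites the whole ingroup.
C2 (derived state '1') is shared by Lithellus and Scleryx — a synapomorphy uniting that clade.
Only Lithellus, Scleryx, and Telion show the derived state '0' for C3, supporting them as a clade.
Most parsimonious ingroup topology: (Ornithyx,(Telion,(Scleryx,Lithellus))).
Lithellus and Scleryx share a more recent common ancestor with each other than either does with Telion, so Telion is the least closely related of the three.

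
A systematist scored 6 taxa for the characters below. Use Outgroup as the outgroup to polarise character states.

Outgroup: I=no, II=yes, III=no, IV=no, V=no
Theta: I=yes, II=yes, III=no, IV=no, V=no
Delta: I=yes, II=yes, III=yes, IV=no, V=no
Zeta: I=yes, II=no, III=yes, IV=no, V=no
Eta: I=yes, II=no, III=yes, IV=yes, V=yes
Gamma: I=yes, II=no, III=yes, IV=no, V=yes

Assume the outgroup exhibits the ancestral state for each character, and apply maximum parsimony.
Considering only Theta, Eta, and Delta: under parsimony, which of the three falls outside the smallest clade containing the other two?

Theta

Character polarity is set by the outgroup: the derived state is whichever differs from the outgroup's state, so for II the derived state is 'no', and for the remaining characters it is 'yes'.
All ingroup taxa share the derived state 'yes' for I; it defines the ingroup but does not resolve relationships within it.
II (derived state 'no') is shared by Eta, Gamma, and Zeta — a synapomorphy uniting that clade.
Only Delta, Eta, Gamma, and Zeta show the derived state 'yes' for III, supporting them as a clade.
IV (derived state 'yes') is unique to Eta (autapomorphy; uninformative for grouping).
V: derived state 'yes' in Eta and Gamma only — synapomorphy for {Eta, Gamma}.
Most parsimonious ingroup topology: (Theta,(Delta,(Zeta,(Eta,Gamma)))).
Eta and Delta share a more recent common ancestor with each other than either does with Theta, so Theta is the least closely related of the three.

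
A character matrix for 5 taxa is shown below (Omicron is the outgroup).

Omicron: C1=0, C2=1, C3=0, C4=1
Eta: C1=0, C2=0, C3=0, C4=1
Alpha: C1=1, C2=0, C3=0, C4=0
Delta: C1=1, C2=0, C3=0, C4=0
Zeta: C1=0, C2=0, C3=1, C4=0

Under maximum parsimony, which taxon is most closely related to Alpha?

Character polarity is set by the outgroup: the derived state is whichever differs from the outgroup's state, so for C2, C4 the derived state is '0', and for the remaining characters it is '1'.
C1 (derived state '1') is shared by Alpha and Delta — a synapomorphy uniting that clade.
All ingroup taxa share the derived state '0' for C2; it defines the ingroup but does not resolve relationships within it.
C3: derived state '1' in Zeta only — an autapomorphy, so it tells us nothing about relationships among taxa.
Only Alpha, Delta, and Zeta show the derived state '0' for C4, supporting them as a clade.
Most parsimonious ingroup topology: (Eta,((Alpha,Delta),Zeta)).
Alpha and Delta form a cherry on this tree, so they are sister taxa.

Delta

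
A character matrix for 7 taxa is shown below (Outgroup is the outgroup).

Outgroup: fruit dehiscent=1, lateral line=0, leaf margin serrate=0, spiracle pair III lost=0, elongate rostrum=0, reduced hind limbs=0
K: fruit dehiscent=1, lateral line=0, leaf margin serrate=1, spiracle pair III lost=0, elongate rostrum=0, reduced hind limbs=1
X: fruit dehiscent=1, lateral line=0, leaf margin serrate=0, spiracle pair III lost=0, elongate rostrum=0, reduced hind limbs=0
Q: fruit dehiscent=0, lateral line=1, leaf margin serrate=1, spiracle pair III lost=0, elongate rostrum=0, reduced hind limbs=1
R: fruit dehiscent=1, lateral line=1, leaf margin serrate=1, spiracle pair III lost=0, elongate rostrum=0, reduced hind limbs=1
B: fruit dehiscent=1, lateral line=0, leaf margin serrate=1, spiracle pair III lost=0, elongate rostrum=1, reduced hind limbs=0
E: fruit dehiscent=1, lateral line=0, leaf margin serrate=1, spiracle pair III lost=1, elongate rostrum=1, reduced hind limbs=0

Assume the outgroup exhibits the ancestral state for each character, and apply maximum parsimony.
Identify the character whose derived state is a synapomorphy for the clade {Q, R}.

Character polarity is set by the outgroup: the derived state is whichever differs from the outgroup's state, so for fruit dehiscent the derived state is '0', and for the remaining characters it is '1'.
fruit dehiscent (derived state '0') is unique to Q (autapomorphy; uninformative for grouping).
lateral line (derived state '1') is shared by Q and R — a synapomorphy uniting that clade.
leaf margin serrate (derived state '1') is shared by B, E, K, Q, and R — a synapomorphy uniting that clade.
spiracle pair III lost (derived state '1') is unique to E (autapomorphy; uninformative for grouping).
elongate rostrum (derived state '1') is shared by B and E — a synapomorphy uniting that clade.
reduced hind limbs (derived state '1') is shared by K, Q, and R — a synapomorphy uniting that clade.
Most parsimonious ingroup topology: (((K,(Q,R)),(B,E)),X).
The clade {Q, R} is supported by lateral line: its derived state '1' occurs in exactly those taxa and in no other taxon (including the outgroup).

lateral line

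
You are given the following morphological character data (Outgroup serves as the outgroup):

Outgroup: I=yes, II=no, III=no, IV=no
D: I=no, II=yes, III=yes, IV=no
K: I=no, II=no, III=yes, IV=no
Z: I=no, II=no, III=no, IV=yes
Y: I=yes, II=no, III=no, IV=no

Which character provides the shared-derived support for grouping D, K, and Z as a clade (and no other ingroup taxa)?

I

Character polarity is set by the outgroup: the derived state is whichever differs from the outgroup's state, so for I the derived state is 'no', and for the remaining characters it is 'yes'.
I: derived state 'no' in D, K, and Z only — synapomorphy for {D, K, Z}.
II: derived state 'yes' in D only — an autapomorphy, so it tells us nothing about relationships among taxa.
III: derived state 'yes' in D and K only — synapomorphy for {D, K}.
IV (derived state 'yes') is unique to Z (autapomorphy; uninformative for grouping).
Most parsimonious ingroup topology: (((D,K),Z),Y).
The clade {D, K, Z} is supported by I: its derived state 'no' occurs in exactly those taxa and in no other taxon (including the outgroup).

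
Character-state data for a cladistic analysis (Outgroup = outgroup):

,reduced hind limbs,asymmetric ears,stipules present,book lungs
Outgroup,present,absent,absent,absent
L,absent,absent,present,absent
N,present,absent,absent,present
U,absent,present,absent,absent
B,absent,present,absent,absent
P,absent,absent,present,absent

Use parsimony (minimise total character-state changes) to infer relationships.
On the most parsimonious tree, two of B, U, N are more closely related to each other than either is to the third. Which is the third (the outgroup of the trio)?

N

Character polarity is set by the outgroup: the derived state is whichever differs from the outgroup's state, so for reduced hind limbs the derived state is 'absent', and for the remaining characters it is 'present'.
reduced hind limbs: derived state 'absent' in B, L, P, and U only — synapomorphy for {B, L, P, U}.
Only B and U show the derived state 'present' for asymmetric ears, supporting them as a clade.
stipules present: derived state 'present' in L and P only — synapomorphy for {L, P}.
book lungs (derived state 'present') is unique to N (autapomorphy; uninformative for grouping).
Most parsimonious ingroup topology: (((L,P),(U,B)),N).
U and B share a more recent common ancestor with each other than either does with N, so N is the least closely related of the three.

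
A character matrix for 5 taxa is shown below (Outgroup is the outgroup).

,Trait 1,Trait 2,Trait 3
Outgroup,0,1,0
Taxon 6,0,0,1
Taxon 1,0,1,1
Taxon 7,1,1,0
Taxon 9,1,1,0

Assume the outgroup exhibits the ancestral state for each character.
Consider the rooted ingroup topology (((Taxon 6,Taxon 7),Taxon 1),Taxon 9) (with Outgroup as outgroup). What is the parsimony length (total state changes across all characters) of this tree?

Map each character onto (((Taxon 6,Taxon 7),Taxon 1),Taxon 9) (rooted by Outgroup) and count the minimum state changes it requires (Fitch parsimony):
Trait 1: 2; Trait 2: 1; Trait 3: 2.
Total tree length = 5.

5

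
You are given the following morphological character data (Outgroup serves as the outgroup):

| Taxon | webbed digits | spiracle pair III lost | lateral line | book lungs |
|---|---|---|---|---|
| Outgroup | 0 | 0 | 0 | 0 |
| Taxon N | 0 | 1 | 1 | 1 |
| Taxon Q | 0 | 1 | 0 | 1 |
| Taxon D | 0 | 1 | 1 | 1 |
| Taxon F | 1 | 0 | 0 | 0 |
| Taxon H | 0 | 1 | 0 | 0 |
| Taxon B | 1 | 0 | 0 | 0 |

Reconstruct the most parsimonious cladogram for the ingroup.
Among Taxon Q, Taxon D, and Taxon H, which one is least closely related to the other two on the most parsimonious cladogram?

The outgroup has state '0' for every character, so '1' is the derived state throughout.
webbed digits: derived state '1' in Taxon B and Taxon F only — synapomorphy for {Taxon B, Taxon F}.
spiracle pair III lost: derived state '1' in Taxon D, Taxon H, Taxon N, and Taxon Q only — synapomorphy for {Taxon D, Taxon H, Taxon N, Taxon Q}.
lateral line: derived state '1' in Taxon D and Taxon N only — synapomorphy for {Taxon D, Taxon N}.
Only Taxon D, Taxon N, and Taxon Q show the derived state '1' for book lungs, supporting them as a clade.
Most parsimonious ingroup topology: ((((Taxon N,Taxon D),Taxon Q),Taxon H),(Taxon F,Taxon B)).
Taxon Q and Taxon D share a more recent common ancestor with each other than either does with Taxon H, so Taxon H is the least closely related of the three.

Taxon H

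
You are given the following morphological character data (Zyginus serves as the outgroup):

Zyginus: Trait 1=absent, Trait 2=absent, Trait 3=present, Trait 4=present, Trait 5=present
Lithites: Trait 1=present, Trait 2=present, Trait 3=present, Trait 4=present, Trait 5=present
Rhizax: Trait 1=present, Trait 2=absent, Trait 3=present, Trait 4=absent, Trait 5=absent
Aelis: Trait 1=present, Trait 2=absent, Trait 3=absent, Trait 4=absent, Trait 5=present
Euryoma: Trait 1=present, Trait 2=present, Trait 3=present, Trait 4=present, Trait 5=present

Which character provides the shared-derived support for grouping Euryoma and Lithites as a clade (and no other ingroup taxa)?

Trait 2

Character polarity is set by the outgroup: the derived state is whichever differs from the outgroup's state, so for Trait 3, Trait 4, Trait 5 the derived state is 'absent', and for the remaining characters it is 'present'.
All ingroup taxa share the derived state 'present' for Trait 1; it defines the ingroup but does not resolve relationships within it.
Trait 2: derived state 'present' in Euryoma and Lithites only — synapomorphy for {Euryoma, Lithites}.
Trait 3 (derived state 'absent') is unique to Aelis (autapomorphy; uninformative for grouping).
Trait 4: derived state 'absent' in Aelis and Rhizax only — synapomorphy for {Aelis, Rhizax}.
Trait 5 (derived state 'absent') is unique to Rhizax (autapomorphy; uninformative for grouping).
Most parsimonious ingroup topology: ((Lithites,Euryoma),(Rhizax,Aelis)).
The clade {Euryoma, Lithites} is supported by Trait 2: its derived state 'present' occurs in exactly those taxa and in no other taxon (including the outgroup).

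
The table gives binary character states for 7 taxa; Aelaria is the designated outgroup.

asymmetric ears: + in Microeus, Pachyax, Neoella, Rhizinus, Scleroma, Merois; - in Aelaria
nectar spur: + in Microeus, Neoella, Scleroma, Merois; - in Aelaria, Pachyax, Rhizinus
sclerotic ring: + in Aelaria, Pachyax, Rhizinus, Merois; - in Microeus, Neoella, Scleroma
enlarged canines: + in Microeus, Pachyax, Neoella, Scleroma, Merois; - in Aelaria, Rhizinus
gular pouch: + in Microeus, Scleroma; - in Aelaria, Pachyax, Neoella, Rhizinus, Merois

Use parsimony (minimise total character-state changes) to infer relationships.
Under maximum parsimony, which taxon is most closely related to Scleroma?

Microeus

Character polarity is set by the outgroup: the derived state is whichever differs from the outgroup's state, so for sclerotic ring the derived state is '-', and for the remaining characters it is '+'.
asymmetric ears (derived state '+') is shared by all ingroup taxa — unites the whole ingroup.
nectar spur: derived state '+' in Merois, Microeus, Neoella, and Scleroma only — synapomorphy for {Merois, Microeus, Neoella, Scleroma}.
sclerotic ring (derived state '-') is shared by Microeus, Neoella, and Scleroma — a synapomorphy uniting that clade.
enlarged canines (derived state '+') is shared by Merois, Microeus, Neoella, Pachyax, and Scleroma — a synapomorphy uniting that clade.
gular pouch (derived state '+') is shared by Microeus and Scleroma — a synapomorphy uniting that clade.
Most parsimonious ingroup topology: (((((Microeus,Scleroma),Neoella),Merois),Pachyax),Rhizinus).
Scleroma and Microeus form a cherry on this tree, so they are sister taxa.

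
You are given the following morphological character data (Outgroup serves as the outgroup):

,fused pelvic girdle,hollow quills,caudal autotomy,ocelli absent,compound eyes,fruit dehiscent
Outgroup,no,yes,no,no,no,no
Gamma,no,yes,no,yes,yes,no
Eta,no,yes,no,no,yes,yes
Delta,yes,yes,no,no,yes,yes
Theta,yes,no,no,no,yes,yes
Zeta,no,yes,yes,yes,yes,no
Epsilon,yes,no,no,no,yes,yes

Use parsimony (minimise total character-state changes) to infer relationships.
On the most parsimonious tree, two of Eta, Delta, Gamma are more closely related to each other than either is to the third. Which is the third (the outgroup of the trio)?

Gamma

Character polarity is set by the outgroup: the derived state is whichever differs from the outgroup's state, so for hollow quills the derived state is 'no', and for the remaining characters it is 'yes'.
fused pelvic girdle: derived state 'yes' in Delta, Epsilon, and Theta only — synapomorphy for {Delta, Epsilon, Theta}.
hollow quills: derived state 'no' in Epsilon and Theta only — synapomorphy for {Epsilon, Theta}.
caudal autotomy: derived state 'yes' in Zeta only — an autapomorphy, so it tells us nothing about relationships among taxa.
ocelli absent: derived state 'yes' in Gamma and Zeta only — synapomorphy for {Gamma, Zeta}.
compound eyes (derived state 'yes') is shared by all ingroup taxa — unites the whole ingroup.
fruit dehiscent: derived state 'yes' in Delta, Epsilon, Eta, and Theta only — synapomorphy for {Delta, Epsilon, Eta, Theta}.
Most parsimonious ingroup topology: ((Gamma,Zeta),(Eta,(Delta,(Theta,Epsilon)))).
Delta and Eta share a more recent common ancestor with each other than either does with Gamma, so Gamma is the least closely related of the three.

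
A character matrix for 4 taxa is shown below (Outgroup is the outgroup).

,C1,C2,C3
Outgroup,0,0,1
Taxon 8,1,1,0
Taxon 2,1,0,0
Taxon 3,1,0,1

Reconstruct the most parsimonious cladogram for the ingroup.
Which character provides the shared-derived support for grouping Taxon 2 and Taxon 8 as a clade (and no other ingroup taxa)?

Character polarity is set by the outgroup: the derived state is whichever differs from the outgroup's state, so for C3 the derived state is '0', and for the remaining characters it is '1'.
All ingroup taxa share the derived state '1' for C1; it defines the ingroup but does not resolve relationships within it.
C2: derived state '1' in Taxon 8 only — an autapomorphy, so it tells us nothing about relationships among taxa.
C3: derived state '0' in Taxon 2 and Taxon 8 only — synapomorphy for {Taxon 2, Taxon 8}.
Most parsimonious ingroup topology: ((Taxon 8,Taxon 2),Taxon 3).
The clade {Taxon 2, Taxon 8} is supported by C3: its derived state '0' occurs in exactly those taxa and in no other taxon (including the outgroup).

C3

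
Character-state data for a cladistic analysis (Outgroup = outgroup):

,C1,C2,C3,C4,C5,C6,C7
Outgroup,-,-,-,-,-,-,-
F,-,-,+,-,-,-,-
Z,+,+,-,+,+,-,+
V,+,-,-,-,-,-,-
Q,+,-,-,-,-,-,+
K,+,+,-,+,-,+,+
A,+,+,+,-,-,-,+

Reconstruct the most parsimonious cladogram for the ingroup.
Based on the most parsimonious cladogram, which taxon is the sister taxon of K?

The outgroup has state '-' for every character, so '+' is the derived state throughout.
Only A, K, Q, V, and Z show the derived state '+' for C1, supporting them as a clade.
Only A, K, and Z show the derived state '+' for C2, supporting them as a clade.
C3 groups A and F, which is incompatible with the clades supported by the remaining characters; treating it as convergent (homoplasy) costs fewer steps than any alternative tree.
C4 (derived state '+') is shared by K and Z — a synapomorphy uniting that clade.
C5 (derived state '+') is unique to Z (autapomorphy; uninformative for grouping).
C6: derived state '+' in K only — an autapomorphy, so it tells us nothing about relationships among taxa.
C7: derived state '+' in A, K, Q, and Z only — synapomorphy for {A, K, Q, Z}.
Most parsimonious ingroup topology: (F,((((Z,K),A),Q),V)).
K and Z form a cherry on this tree, so they are sister taxa.

Z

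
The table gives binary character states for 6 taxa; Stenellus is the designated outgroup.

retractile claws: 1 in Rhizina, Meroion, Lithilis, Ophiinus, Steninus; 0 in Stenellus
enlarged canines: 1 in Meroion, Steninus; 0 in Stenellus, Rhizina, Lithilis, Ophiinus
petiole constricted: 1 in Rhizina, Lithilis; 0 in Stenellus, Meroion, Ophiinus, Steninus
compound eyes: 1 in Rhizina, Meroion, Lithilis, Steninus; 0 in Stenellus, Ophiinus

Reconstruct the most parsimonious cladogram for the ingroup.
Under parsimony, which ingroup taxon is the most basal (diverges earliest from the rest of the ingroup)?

The outgroup has state '0' for every character, so '1' is the derived state throughout.
retractile claws (derived state '1') is shared by all ingroup taxa — unites the whole ingroup.
enlarged canines (derived state '1') is shared by Meroion and Steninus — a synapomorphy uniting that clade.
petiole constricted: derived state '1' in Lithilis and Rhizina only — synapomorphy for {Lithilis, Rhizina}.
compound eyes (derived state '1') is shared by Lithilis, Meroion, Rhizina, and Steninus — a synapomorphy uniting that clade.
Most parsimonious ingroup topology: (((Rhizina,Lithilis),(Meroion,Steninus)),Ophiinus).
Ophiinus is sister to the clade containing all other ingroup taxa, so it is the earliest-diverging (most basal) ingroup lineage.

Ophiinus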